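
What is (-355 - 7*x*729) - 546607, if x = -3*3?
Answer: -501035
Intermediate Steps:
x = -9
(-355 - 7*x*729) - 546607 = (-355 - 7*(-9)*729) - 546607 = (-355 + 63*729) - 546607 = (-355 + 45927) - 546607 = 45572 - 546607 = -501035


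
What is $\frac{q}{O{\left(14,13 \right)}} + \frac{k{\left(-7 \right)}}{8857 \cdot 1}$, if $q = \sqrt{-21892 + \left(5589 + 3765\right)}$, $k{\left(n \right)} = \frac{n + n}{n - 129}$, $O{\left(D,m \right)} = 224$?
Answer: $\frac{7}{602276} + \frac{i \sqrt{12538}}{224} \approx 1.1623 \cdot 10^{-5} + 0.49988 i$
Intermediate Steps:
$k{\left(n \right)} = \frac{2 n}{-129 + n}$
$q = i \sqrt{12538}$ ($q = \sqrt{-21892 + 9354} = \sqrt{-12538} = i \sqrt{12538} \approx 111.97 i$)
$\frac{q}{O{\left(14,13 \right)}} + \frac{k{\left(-7 \right)}}{8857 \cdot 1} = \frac{i \sqrt{12538}}{224} + \frac{2 \left(-7\right) \frac{1}{-129 - 7}}{8857 \cdot 1} = i \sqrt{12538} \cdot \frac{1}{224} + \frac{2 \left(-7\right) \frac{1}{-136}}{8857} = \frac{i \sqrt{12538}}{224} + 2 \left(-7\right) \left(- \frac{1}{136}\right) \frac{1}{8857} = \frac{i \sqrt{12538}}{224} + \frac{7}{68} \cdot \frac{1}{8857} = \frac{i \sqrt{12538}}{224} + \frac{7}{602276} = \frac{7}{602276} + \frac{i \sqrt{12538}}{224}$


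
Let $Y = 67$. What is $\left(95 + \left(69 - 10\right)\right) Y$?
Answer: $10318$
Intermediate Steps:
$\left(95 + \left(69 - 10\right)\right) Y = \left(95 + \left(69 - 10\right)\right) 67 = \left(95 + 59\right) 67 = 154 \cdot 67 = 10318$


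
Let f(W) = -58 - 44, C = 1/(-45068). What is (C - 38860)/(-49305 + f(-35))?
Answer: 583780827/742224892 ≈ 0.78653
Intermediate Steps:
C = -1/45068 ≈ -2.2189e-5
f(W) = -102
(C - 38860)/(-49305 + f(-35)) = (-1/45068 - 38860)/(-49305 - 102) = -1751342481/45068/(-49407) = -1751342481/45068*(-1/49407) = 583780827/742224892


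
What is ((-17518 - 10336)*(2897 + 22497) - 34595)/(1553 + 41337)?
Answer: -707359071/42890 ≈ -16492.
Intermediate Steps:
((-17518 - 10336)*(2897 + 22497) - 34595)/(1553 + 41337) = (-27854*25394 - 34595)/42890 = (-707324476 - 34595)*(1/42890) = -707359071*1/42890 = -707359071/42890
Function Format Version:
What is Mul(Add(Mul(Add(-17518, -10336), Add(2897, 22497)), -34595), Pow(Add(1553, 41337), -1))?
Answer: Rational(-707359071, 42890) ≈ -16492.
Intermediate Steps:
Mul(Add(Mul(Add(-17518, -10336), Add(2897, 22497)), -34595), Pow(Add(1553, 41337), -1)) = Mul(Add(Mul(-27854, 25394), -34595), Pow(42890, -1)) = Mul(Add(-707324476, -34595), Rational(1, 42890)) = Mul(-707359071, Rational(1, 42890)) = Rational(-707359071, 42890)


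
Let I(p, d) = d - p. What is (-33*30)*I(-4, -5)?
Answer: 990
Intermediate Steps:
(-33*30)*I(-4, -5) = (-33*30)*(-5 - 1*(-4)) = -990*(-5 + 4) = -990*(-1) = 990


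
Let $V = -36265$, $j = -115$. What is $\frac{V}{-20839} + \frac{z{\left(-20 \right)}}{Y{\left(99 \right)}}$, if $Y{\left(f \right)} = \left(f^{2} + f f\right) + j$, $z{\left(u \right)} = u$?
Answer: $\frac{54329175}{31237661} \approx 1.7392$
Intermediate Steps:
$Y{\left(f \right)} = -115 + 2 f^{2}$ ($Y{\left(f \right)} = \left(f^{2} + f f\right) - 115 = \left(f^{2} + f^{2}\right) - 115 = 2 f^{2} - 115 = -115 + 2 f^{2}$)
$\frac{V}{-20839} + \frac{z{\left(-20 \right)}}{Y{\left(99 \right)}} = - \frac{36265}{-20839} - \frac{20}{-115 + 2 \cdot 99^{2}} = \left(-36265\right) \left(- \frac{1}{20839}\right) - \frac{20}{-115 + 2 \cdot 9801} = \frac{36265}{20839} - \frac{20}{-115 + 19602} = \frac{36265}{20839} - \frac{20}{19487} = \frac{54329175}{31237661}$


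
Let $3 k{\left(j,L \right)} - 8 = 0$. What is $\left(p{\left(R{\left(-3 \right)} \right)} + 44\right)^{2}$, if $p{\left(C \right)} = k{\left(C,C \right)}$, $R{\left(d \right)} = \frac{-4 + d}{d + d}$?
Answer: $\frac{19600}{9} \approx 2177.8$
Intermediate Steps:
$k{\left(j,L \right)} = \frac{8}{3}$ ($k{\left(j,L \right)} = \frac{8}{3} + \frac{1}{3} \cdot 0 = \frac{8}{3} + 0 = \frac{8}{3}$)
$R{\left(d \right)} = \frac{-4 + d}{2 d}$
$p{\left(C \right)} = \frac{8}{3}$
$\left(p{\left(R{\left(-3 \right)} \right)} + 44\right)^{2} = \left(\frac{8}{3} + 44\right)^{2} = \left(\frac{140}{3}\right)^{2} = \frac{19600}{9}$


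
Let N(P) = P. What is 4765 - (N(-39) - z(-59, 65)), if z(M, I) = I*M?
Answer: 969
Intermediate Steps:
4765 - (N(-39) - z(-59, 65)) = 4765 - (-39 - 65*(-59)) = 4765 - (-39 - 1*(-3835)) = 4765 - (-39 + 3835) = 4765 - 1*3796 = 4765 - 3796 = 969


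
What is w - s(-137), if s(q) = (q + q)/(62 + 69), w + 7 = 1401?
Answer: 182888/131 ≈ 1396.1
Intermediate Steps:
w = 1394 (w = -7 + 1401 = 1394)
s(q) = 2*q/131 (s(q) = (2*q)/131 = (2*q)*(1/131) = 2*q/131)
w - s(-137) = 1394 - 2*(-137)/131 = 1394 - 1*(-274/131) = 1394 + 274/131 = 182888/131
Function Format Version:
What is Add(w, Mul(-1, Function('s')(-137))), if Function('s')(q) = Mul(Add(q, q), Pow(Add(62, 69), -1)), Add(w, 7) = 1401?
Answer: Rational(182888, 131) ≈ 1396.1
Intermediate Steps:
w = 1394 (w = Add(-7, 1401) = 1394)
Function('s')(q) = Mul(Rational(2, 131), q) (Function('s')(q) = Mul(Mul(2, q), Pow(131, -1)) = Mul(Mul(2, q), Rational(1, 131)) = Mul(Rational(2, 131), q))
Add(w, Mul(-1, Function('s')(-137))) = Add(1394, Mul(-1, Mul(Rational(2, 131), -137))) = Add(1394, Mul(-1, Rational(-274, 131))) = Add(1394, Rational(274, 131)) = Rational(182888, 131)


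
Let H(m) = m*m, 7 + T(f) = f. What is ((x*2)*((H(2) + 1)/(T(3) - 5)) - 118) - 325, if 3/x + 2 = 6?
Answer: -2663/6 ≈ -443.83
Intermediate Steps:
x = ¾ (x = 3/(-2 + 6) = 3/4 = 3*(¼) = ¾ ≈ 0.75000)
T(f) = -7 + f
H(m) = m²
((x*2)*((H(2) + 1)/(T(3) - 5)) - 118) - 325 = (((¾)*2)*((2² + 1)/((-7 + 3) - 5)) - 118) - 325 = (3*((4 + 1)/(-4 - 5))/2 - 118) - 325 = (3*(5/(-9))/2 - 118) - 325 = (3*(5*(-⅑))/2 - 118) - 325 = ((3/2)*(-5/9) - 118) - 325 = (-⅚ - 118) - 325 = -713/6 - 325 = -2663/6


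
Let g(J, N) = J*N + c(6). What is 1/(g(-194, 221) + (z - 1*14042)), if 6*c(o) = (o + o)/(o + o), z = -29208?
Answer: -6/516743 ≈ -1.1611e-5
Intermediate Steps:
c(o) = ⅙ (c(o) = ((o + o)/(o + o))/6 = ((2*o)/((2*o)))/6 = ((2*o)*(1/(2*o)))/6 = (⅙)*1 = ⅙)
g(J, N) = ⅙ + J*N (g(J, N) = J*N + ⅙ = ⅙ + J*N)
1/(g(-194, 221) + (z - 1*14042)) = 1/((⅙ - 194*221) + (-29208 - 1*14042)) = 1/((⅙ - 42874) + (-29208 - 14042)) = 1/(-257243/6 - 43250) = 1/(-516743/6) = -6/516743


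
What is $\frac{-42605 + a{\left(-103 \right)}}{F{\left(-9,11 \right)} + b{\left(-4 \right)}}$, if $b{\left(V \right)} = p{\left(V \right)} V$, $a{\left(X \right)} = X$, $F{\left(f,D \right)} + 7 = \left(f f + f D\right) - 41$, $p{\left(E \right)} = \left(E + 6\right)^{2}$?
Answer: $\frac{21354}{41} \approx 520.83$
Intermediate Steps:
$p{\left(E \right)} = \left(6 + E\right)^{2}$
$F{\left(f,D \right)} = -48 + f^{2} + D f$ ($F{\left(f,D \right)} = -7 - \left(41 - f D - f f\right) = -7 - \left(41 - f^{2} - D f\right) = -7 + \left(-41 + f^{2} + D f\right) = -48 + f^{2} + D f$)
$b{\left(V \right)} = V \left(6 + V\right)^{2}$ ($b{\left(V \right)} = \left(6 + V\right)^{2} V = V \left(6 + V\right)^{2}$)
$\frac{-42605 + a{\left(-103 \right)}}{F{\left(-9,11 \right)} + b{\left(-4 \right)}} = \frac{-42605 - 103}{\left(-48 + \left(-9\right)^{2} + 11 \left(-9\right)\right) - 4 \left(6 - 4\right)^{2}} = - \frac{42708}{\left(-48 + 81 - 99\right) - 4 \cdot 2^{2}} = - \frac{42708}{-66 - 16} = - \frac{42708}{-82} = \left(-42708\right) \left(- \frac{1}{82}\right) = \frac{21354}{41}$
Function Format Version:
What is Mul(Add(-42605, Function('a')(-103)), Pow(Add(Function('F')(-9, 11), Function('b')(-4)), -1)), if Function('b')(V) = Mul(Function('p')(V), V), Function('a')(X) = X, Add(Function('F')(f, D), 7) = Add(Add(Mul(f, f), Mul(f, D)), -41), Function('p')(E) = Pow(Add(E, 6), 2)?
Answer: Rational(21354, 41) ≈ 520.83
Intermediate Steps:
Function('p')(E) = Pow(Add(6, E), 2)
Function('F')(f, D) = Add(-48, Pow(f, 2), Mul(D, f)) (Function('F')(f, D) = Add(-7, Add(Add(Mul(f, f), Mul(f, D)), -41)) = Add(-7, Add(Add(Pow(f, 2), Mul(D, f)), -41)) = Add(-7, Add(-41, Pow(f, 2), Mul(D, f))) = Add(-48, Pow(f, 2), Mul(D, f)))
Function('b')(V) = Mul(V, Pow(Add(6, V), 2)) (Function('b')(V) = Mul(Pow(Add(6, V), 2), V) = Mul(V, Pow(Add(6, V), 2)))
Mul(Add(-42605, Function('a')(-103)), Pow(Add(Function('F')(-9, 11), Function('b')(-4)), -1)) = Mul(Add(-42605, -103), Pow(Add(Add(-48, Pow(-9, 2), Mul(11, -9)), Mul(-4, Pow(Add(6, -4), 2))), -1)) = Mul(-42708, Pow(Add(Add(-48, 81, -99), Mul(-4, Pow(2, 2))), -1)) = Mul(-42708, Pow(Add(-66, Mul(-4, 4)), -1)) = Mul(-42708, Pow(Add(-66, -16), -1)) = Mul(-42708, Pow(-82, -1)) = Mul(-42708, Rational(-1, 82)) = Rational(21354, 41)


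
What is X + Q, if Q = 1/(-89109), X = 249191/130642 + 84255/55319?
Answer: 2209204365897853/643989388364982 ≈ 3.4305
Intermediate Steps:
X = 24792238639/7226984798 (X = 249191*(1/130642) + 84255*(1/55319) = 249191/130642 + 84255/55319 = 24792238639/7226984798 ≈ 3.4305)
Q = -1/89109 ≈ -1.1222e-5
X + Q = 24792238639/7226984798 - 1/89109 = 2209204365897853/643989388364982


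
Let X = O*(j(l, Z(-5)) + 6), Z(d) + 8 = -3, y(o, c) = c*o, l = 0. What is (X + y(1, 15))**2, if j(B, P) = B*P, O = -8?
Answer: 1089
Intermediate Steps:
Z(d) = -11 (Z(d) = -8 - 3 = -11)
X = -48 (X = -8*(0*(-11) + 6) = -8*(0 + 6) = -8*6 = -48)
(X + y(1, 15))**2 = (-48 + 15*1)**2 = (-48 + 15)**2 = (-33)**2 = 1089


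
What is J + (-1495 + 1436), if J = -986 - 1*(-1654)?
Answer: 609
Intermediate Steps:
J = 668 (J = -986 + 1654 = 668)
J + (-1495 + 1436) = 668 + (-1495 + 1436) = 668 - 59 = 609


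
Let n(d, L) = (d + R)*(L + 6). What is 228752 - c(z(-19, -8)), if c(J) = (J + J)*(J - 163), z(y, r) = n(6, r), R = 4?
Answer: 221432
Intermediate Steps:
n(d, L) = (4 + d)*(6 + L) (n(d, L) = (d + 4)*(L + 6) = (4 + d)*(6 + L))
z(y, r) = 60 + 10*r (z(y, r) = 24 + 4*r + 6*6 + r*6 = 24 + 4*r + 36 + 6*r = 60 + 10*r)
c(J) = 2*J*(-163 + J) (c(J) = (2*J)*(-163 + J) = 2*J*(-163 + J))
228752 - c(z(-19, -8)) = 228752 - 2*(60 + 10*(-8))*(-163 + (60 + 10*(-8))) = 228752 - 2*(60 - 80)*(-163 + (60 - 80)) = 228752 - 2*(-20)*(-163 - 20) = 228752 - 2*(-20)*(-183) = 228752 - 1*7320 = 228752 - 7320 = 221432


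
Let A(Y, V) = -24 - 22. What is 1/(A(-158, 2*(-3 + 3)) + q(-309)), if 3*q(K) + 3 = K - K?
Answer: -1/47 ≈ -0.021277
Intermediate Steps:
A(Y, V) = -46
q(K) = -1 (q(K) = -1 + (K - K)/3 = -1 + (⅓)*0 = -1 + 0 = -1)
1/(A(-158, 2*(-3 + 3)) + q(-309)) = 1/(-46 - 1) = 1/(-47) = -1/47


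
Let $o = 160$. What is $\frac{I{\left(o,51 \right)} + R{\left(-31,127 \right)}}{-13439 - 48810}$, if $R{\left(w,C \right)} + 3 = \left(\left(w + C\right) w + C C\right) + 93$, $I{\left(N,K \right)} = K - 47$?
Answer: $- \frac{13247}{62249} \approx -0.21281$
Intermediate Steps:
$I{\left(N,K \right)} = -47 + K$
$R{\left(w,C \right)} = 90 + C^{2} + w \left(C + w\right)$ ($R{\left(w,C \right)} = -3 + \left(\left(\left(w + C\right) w + C C\right) + 93\right) = -3 + \left(\left(\left(C + w\right) w + C^{2}\right) + 93\right) = -3 + \left(\left(w \left(C + w\right) + C^{2}\right) + 93\right) = -3 + \left(\left(C^{2} + w \left(C + w\right)\right) + 93\right) = -3 + \left(93 + C^{2} + w \left(C + w\right)\right) = 90 + C^{2} + w \left(C + w\right)$)
$\frac{I{\left(o,51 \right)} + R{\left(-31,127 \right)}}{-13439 - 48810} = \frac{\left(-47 + 51\right) + \left(90 + 127^{2} + \left(-31\right)^{2} + 127 \left(-31\right)\right)}{-13439 - 48810} = \frac{4 + \left(90 + 16129 + 961 - 3937\right)}{-62249} = \left(4 + 13243\right) \left(- \frac{1}{62249}\right) = 13247 \left(- \frac{1}{62249}\right) = - \frac{13247}{62249}$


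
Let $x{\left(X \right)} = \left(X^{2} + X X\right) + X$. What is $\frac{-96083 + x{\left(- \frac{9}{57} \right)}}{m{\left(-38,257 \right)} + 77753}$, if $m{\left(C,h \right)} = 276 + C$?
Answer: $- \frac{34686002}{28154751} \approx -1.232$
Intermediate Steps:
$x{\left(X \right)} = X + 2 X^{2}$ ($x{\left(X \right)} = \left(X^{2} + X^{2}\right) + X = 2 X^{2} + X = X + 2 X^{2}$)
$\frac{-96083 + x{\left(- \frac{9}{57} \right)}}{m{\left(-38,257 \right)} + 77753} = \frac{-96083 + - \frac{9}{57} \left(1 + 2 \left(- \frac{9}{57}\right)\right)}{\left(276 - 38\right) + 77753} = \frac{-96083 + \left(-9\right) \frac{1}{57} \left(1 + 2 \left(\left(-9\right) \frac{1}{57}\right)\right)}{238 + 77753} = \frac{-96083 - \frac{3 \left(1 + 2 \left(- \frac{3}{19}\right)\right)}{19}}{77991} = \left(-96083 - \frac{3 \left(1 - \frac{6}{19}\right)}{19}\right) \frac{1}{77991} = \left(-96083 - \frac{39}{361}\right) \frac{1}{77991} = \left(- \frac{34686002}{361}\right) \frac{1}{77991} = - \frac{34686002}{28154751}$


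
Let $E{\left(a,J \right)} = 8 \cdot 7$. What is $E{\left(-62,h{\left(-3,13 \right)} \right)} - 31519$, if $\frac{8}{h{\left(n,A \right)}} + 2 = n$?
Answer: $-31463$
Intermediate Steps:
$h{\left(n,A \right)} = \frac{8}{-2 + n}$
$E{\left(a,J \right)} = 56$
$E{\left(-62,h{\left(-3,13 \right)} \right)} - 31519 = 56 - 31519 = -31463$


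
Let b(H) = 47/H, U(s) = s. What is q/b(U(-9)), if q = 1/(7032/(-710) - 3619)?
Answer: 3195/60548267 ≈ 5.2768e-5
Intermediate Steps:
q = -355/1288261 (q = 1/(7032*(-1/710) - 3619) = 1/(-3516/355 - 3619) = 1/(-1288261/355) = -355/1288261 ≈ -0.00027557)
q/b(U(-9)) = -355/(1288261*(47/(-9))) = -355/(1288261*(47*(-⅑))) = -355/(1288261*(-47/9)) = -355/1288261*(-9/47) = 3195/60548267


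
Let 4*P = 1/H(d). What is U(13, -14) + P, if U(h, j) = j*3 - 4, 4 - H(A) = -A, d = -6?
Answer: -369/8 ≈ -46.125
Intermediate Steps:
H(A) = 4 + A (H(A) = 4 - (-1)*A = 4 + A)
U(h, j) = -4 + 3*j (U(h, j) = 3*j - 4 = -4 + 3*j)
P = -⅛ (P = 1/(4*(4 - 6)) = (¼)/(-2) = (¼)*(-½) = -⅛ ≈ -0.12500)
U(13, -14) + P = (-4 + 3*(-14)) - ⅛ = (-4 - 42) - ⅛ = -46 - ⅛ = -369/8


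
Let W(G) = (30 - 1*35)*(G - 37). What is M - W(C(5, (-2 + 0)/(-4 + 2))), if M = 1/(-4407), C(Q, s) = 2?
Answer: -771226/4407 ≈ -175.00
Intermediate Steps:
W(G) = 185 - 5*G (W(G) = (30 - 35)*(-37 + G) = -5*(-37 + G) = 185 - 5*G)
M = -1/4407 ≈ -0.00022691
M - W(C(5, (-2 + 0)/(-4 + 2))) = -1/4407 - (185 - 5*2) = -1/4407 - (185 - 10) = -1/4407 - 1*175 = -1/4407 - 175 = -771226/4407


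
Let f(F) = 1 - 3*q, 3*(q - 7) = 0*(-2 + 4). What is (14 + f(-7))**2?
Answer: 36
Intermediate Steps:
q = 7 (q = 7 + (0*(-2 + 4))/3 = 7 + (0*2)/3 = 7 + (1/3)*0 = 7 + 0 = 7)
f(F) = -20 (f(F) = 1 - 3*7 = 1 - 21 = -20)
(14 + f(-7))**2 = (14 - 20)**2 = (-6)**2 = 36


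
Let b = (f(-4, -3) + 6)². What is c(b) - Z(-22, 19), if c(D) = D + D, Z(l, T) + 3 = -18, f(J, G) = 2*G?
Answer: 21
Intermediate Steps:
Z(l, T) = -21 (Z(l, T) = -3 - 18 = -21)
b = 0 (b = (2*(-3) + 6)² = (-6 + 6)² = 0² = 0)
c(D) = 2*D
c(b) - Z(-22, 19) = 2*0 - 1*(-21) = 0 + 21 = 21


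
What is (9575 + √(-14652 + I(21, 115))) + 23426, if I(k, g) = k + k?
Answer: 33001 + I*√14610 ≈ 33001.0 + 120.87*I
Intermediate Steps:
I(k, g) = 2*k
(9575 + √(-14652 + I(21, 115))) + 23426 = (9575 + √(-14652 + 2*21)) + 23426 = (9575 + √(-14652 + 42)) + 23426 = (9575 + √(-14610)) + 23426 = (9575 + I*√14610) + 23426 = 33001 + I*√14610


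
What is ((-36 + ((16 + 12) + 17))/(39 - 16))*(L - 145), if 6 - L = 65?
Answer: -1836/23 ≈ -79.826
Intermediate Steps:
L = -59 (L = 6 - 1*65 = 6 - 65 = -59)
((-36 + ((16 + 12) + 17))/(39 - 16))*(L - 145) = ((-36 + ((16 + 12) + 17))/(39 - 16))*(-59 - 145) = ((-36 + (28 + 17))/23)*(-204) = ((-36 + 45)*(1/23))*(-204) = (9*(1/23))*(-204) = (9/23)*(-204) = -1836/23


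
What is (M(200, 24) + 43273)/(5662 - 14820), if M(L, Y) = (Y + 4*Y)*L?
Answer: -67273/9158 ≈ -7.3458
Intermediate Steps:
M(L, Y) = 5*L*Y (M(L, Y) = (5*Y)*L = 5*L*Y)
(M(200, 24) + 43273)/(5662 - 14820) = (5*200*24 + 43273)/(5662 - 14820) = (24000 + 43273)/(-9158) = 67273*(-1/9158) = -67273/9158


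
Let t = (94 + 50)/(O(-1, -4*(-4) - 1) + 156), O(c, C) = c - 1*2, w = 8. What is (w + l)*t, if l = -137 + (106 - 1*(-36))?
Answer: 208/17 ≈ 12.235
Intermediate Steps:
l = 5 (l = -137 + (106 + 36) = -137 + 142 = 5)
O(c, C) = -2 + c (O(c, C) = c - 2 = -2 + c)
t = 16/17 (t = (94 + 50)/((-2 - 1) + 156) = 144/(-3 + 156) = 144/153 = 144*(1/153) = 16/17 ≈ 0.94118)
(w + l)*t = (8 + 5)*(16/17) = 13*(16/17) = 208/17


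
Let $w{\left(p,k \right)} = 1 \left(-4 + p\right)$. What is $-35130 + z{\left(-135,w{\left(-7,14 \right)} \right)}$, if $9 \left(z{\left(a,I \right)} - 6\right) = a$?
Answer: $-35139$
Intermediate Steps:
$w{\left(p,k \right)} = -4 + p$
$z{\left(a,I \right)} = 6 + \frac{a}{9}$
$-35130 + z{\left(-135,w{\left(-7,14 \right)} \right)} = -35130 + \left(6 + \frac{1}{9} \left(-135\right)\right) = -35130 + \left(6 - 15\right) = -35130 - 9 = -35139$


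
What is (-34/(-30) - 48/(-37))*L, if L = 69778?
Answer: 94130522/555 ≈ 1.6960e+5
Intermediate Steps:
(-34/(-30) - 48/(-37))*L = (-34/(-30) - 48/(-37))*69778 = (-34*(-1/30) - 48*(-1/37))*69778 = (17/15 + 48/37)*69778 = (1349/555)*69778 = 94130522/555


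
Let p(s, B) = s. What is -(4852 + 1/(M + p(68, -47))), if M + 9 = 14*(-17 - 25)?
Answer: -2566707/529 ≈ -4852.0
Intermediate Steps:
M = -597 (M = -9 + 14*(-17 - 25) = -9 + 14*(-42) = -9 - 588 = -597)
-(4852 + 1/(M + p(68, -47))) = -(4852 + 1/(-597 + 68)) = -(4852 + 1/(-529)) = -(4852 - 1/529) = -1*2566707/529 = -2566707/529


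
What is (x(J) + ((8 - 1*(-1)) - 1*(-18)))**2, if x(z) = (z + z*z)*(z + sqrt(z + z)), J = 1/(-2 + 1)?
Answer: 729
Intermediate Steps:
J = -1 (J = 1/(-1) = -1)
x(z) = (z + z**2)*(z + sqrt(2)*sqrt(z)) (x(z) = (z + z**2)*(z + sqrt(2*z)) = (z + z**2)*(z + sqrt(2)*sqrt(z)))
(x(J) + ((8 - 1*(-1)) - 1*(-18)))**2 = (((-1)**2 + (-1)**3 + sqrt(2)*(-1)**(3/2) + sqrt(2)*(-1)**(5/2)) + ((8 - 1*(-1)) - 1*(-18)))**2 = ((1 - 1 + sqrt(2)*(-I) + sqrt(2)*I) + ((8 + 1) + 18))**2 = ((1 - 1 - I*sqrt(2) + I*sqrt(2)) + (9 + 18))**2 = (0 + 27)**2 = 27**2 = 729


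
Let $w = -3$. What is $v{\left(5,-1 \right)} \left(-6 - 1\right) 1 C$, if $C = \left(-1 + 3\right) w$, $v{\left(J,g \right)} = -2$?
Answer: $-84$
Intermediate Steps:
$C = -6$ ($C = \left(-1 + 3\right) \left(-3\right) = 2 \left(-3\right) = -6$)
$v{\left(5,-1 \right)} \left(-6 - 1\right) 1 C = - 2 \left(-6 - 1\right) 1 \left(-6\right) = - 2 \left(\left(-7\right) 1\right) \left(-6\right) = \left(-2\right) \left(-7\right) \left(-6\right) = 14 \left(-6\right) = -84$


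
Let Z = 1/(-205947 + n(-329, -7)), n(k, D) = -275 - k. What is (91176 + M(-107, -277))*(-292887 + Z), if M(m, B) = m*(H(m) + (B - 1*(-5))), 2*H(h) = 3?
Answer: -7243612225319494/205893 ≈ -3.5181e+10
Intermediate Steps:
H(h) = 3/2 (H(h) = (1/2)*3 = 3/2)
Z = -1/205893 (Z = 1/(-205947 + (-275 - 1*(-329))) = 1/(-205947 + (-275 + 329)) = 1/(-205947 + 54) = 1/(-205893) = -1/205893 ≈ -4.8569e-6)
M(m, B) = m*(13/2 + B) (M(m, B) = m*(3/2 + (B - 1*(-5))) = m*(3/2 + (B + 5)) = m*(3/2 + (5 + B)) = m*(13/2 + B))
(91176 + M(-107, -277))*(-292887 + Z) = (91176 + (1/2)*(-107)*(13 + 2*(-277)))*(-292887 - 1/205893) = (91176 + (1/2)*(-107)*(13 - 554))*(-60303383092/205893) = (91176 + (1/2)*(-107)*(-541))*(-60303383092/205893) = (91176 + 57887/2)*(-60303383092/205893) = (240239/2)*(-60303383092/205893) = -7243612225319494/205893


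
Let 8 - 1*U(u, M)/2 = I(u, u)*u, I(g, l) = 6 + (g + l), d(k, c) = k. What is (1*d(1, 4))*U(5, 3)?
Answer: -144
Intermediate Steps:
I(g, l) = 6 + g + l
U(u, M) = 16 - 2*u*(6 + 2*u) (U(u, M) = 16 - 2*(6 + u + u)*u = 16 - 2*(6 + 2*u)*u = 16 - 2*u*(6 + 2*u))
(1*d(1, 4))*U(5, 3) = (1*1)*(16 - 4*5*(3 + 5)) = 1*(16 - 4*5*8) = 1*(16 - 160) = 1*(-144) = -144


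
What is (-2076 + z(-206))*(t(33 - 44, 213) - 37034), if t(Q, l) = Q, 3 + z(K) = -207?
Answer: 84684870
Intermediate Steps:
z(K) = -210 (z(K) = -3 - 207 = -210)
(-2076 + z(-206))*(t(33 - 44, 213) - 37034) = (-2076 - 210)*((33 - 44) - 37034) = -2286*(-11 - 37034) = -2286*(-37045) = 84684870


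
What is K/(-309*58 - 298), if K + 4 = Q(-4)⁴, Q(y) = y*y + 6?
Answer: -58563/4555 ≈ -12.857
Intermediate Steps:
Q(y) = 6 + y² (Q(y) = y² + 6 = 6 + y²)
K = 234252 (K = -4 + (6 + (-4)²)⁴ = -4 + (6 + 16)⁴ = -4 + 22⁴ = -4 + 234256 = 234252)
K/(-309*58 - 298) = 234252/(-309*58 - 298) = 234252/(-17922 - 298) = 234252/(-18220) = 234252*(-1/18220) = -58563/4555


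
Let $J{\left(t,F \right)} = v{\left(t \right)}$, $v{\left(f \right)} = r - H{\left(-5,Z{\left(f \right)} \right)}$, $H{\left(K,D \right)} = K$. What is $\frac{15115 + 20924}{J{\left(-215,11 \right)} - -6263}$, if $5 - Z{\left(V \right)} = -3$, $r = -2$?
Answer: $\frac{36039}{6266} \approx 5.7515$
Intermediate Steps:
$Z{\left(V \right)} = 8$ ($Z{\left(V \right)} = 5 - -3 = 5 + 3 = 8$)
$v{\left(f \right)} = 3$ ($v{\left(f \right)} = -2 - -5 = -2 + 5 = 3$)
$J{\left(t,F \right)} = 3$
$\frac{15115 + 20924}{J{\left(-215,11 \right)} - -6263} = \frac{15115 + 20924}{3 - -6263} = \frac{36039}{3 + \left(-4046 + 10309\right)} = \frac{36039}{3 + 6263} = \frac{36039}{6266}$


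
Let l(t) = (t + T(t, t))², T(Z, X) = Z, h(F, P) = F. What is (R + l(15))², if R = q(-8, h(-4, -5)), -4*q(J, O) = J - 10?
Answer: 3272481/4 ≈ 8.1812e+5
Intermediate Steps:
q(J, O) = 5/2 - J/4 (q(J, O) = -(J - 10)/4 = -(-10 + J)/4 = 5/2 - J/4)
l(t) = 4*t² (l(t) = (t + t)² = (2*t)² = 4*t²)
R = 9/2 (R = 5/2 - ¼*(-8) = 5/2 + 2 = 9/2 ≈ 4.5000)
(R + l(15))² = (9/2 + 4*15²)² = (9/2 + 4*225)² = (9/2 + 900)² = (1809/2)² = 3272481/4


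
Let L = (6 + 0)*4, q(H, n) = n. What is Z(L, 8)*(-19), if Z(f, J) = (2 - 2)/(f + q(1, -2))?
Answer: 0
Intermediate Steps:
L = 24 (L = 6*4 = 24)
Z(f, J) = 0 (Z(f, J) = (2 - 2)/(f - 2) = 0/(-2 + f) = 0)
Z(L, 8)*(-19) = 0*(-19) = 0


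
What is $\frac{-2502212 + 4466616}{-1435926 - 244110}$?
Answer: $- \frac{491101}{420009} \approx -1.1693$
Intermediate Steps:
$\frac{-2502212 + 4466616}{-1435926 - 244110} = \frac{1964404}{-1680036} = 1964404 \left(- \frac{1}{1680036}\right) = - \frac{491101}{420009}$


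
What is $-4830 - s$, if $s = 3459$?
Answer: $-8289$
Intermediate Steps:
$-4830 - s = -4830 - 3459 = -8289$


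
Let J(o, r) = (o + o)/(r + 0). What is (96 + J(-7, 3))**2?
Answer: 75076/9 ≈ 8341.8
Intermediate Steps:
J(o, r) = 2*o/r (J(o, r) = (2*o)/r = 2*o/r)
(96 + J(-7, 3))**2 = (96 + 2*(-7)/3)**2 = (96 + 2*(-7)*(1/3))**2 = (96 - 14/3)**2 = (274/3)**2 = 75076/9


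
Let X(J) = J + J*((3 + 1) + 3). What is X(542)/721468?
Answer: 1084/180367 ≈ 0.0060100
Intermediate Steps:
X(J) = 8*J (X(J) = J + J*(4 + 3) = J + J*7 = J + 7*J = 8*J)
X(542)/721468 = (8*542)/721468 = 4336*(1/721468) = 1084/180367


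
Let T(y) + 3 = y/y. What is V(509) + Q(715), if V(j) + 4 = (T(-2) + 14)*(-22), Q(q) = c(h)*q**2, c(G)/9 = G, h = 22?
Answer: 101222282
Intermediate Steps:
T(y) = -2 (T(y) = -3 + y/y = -3 + 1 = -2)
c(G) = 9*G
Q(q) = 198*q**2 (Q(q) = (9*22)*q**2 = 198*q**2)
V(j) = -268 (V(j) = -4 + (-2 + 14)*(-22) = -4 + 12*(-22) = -4 - 264 = -268)
V(509) + Q(715) = -268 + 198*715**2 = -268 + 198*511225 = -268 + 101222550 = 101222282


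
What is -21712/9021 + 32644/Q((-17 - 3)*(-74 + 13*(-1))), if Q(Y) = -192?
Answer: -24887519/144336 ≈ -172.43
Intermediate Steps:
-21712/9021 + 32644/Q((-17 - 3)*(-74 + 13*(-1))) = -21712/9021 + 32644/(-192) = -21712*1/9021 + 32644*(-1/192) = -21712/9021 - 8161/48 = -24887519/144336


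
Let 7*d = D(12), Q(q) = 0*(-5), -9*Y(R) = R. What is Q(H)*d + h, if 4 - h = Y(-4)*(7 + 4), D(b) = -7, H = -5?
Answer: -8/9 ≈ -0.88889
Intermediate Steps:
Y(R) = -R/9
Q(q) = 0
d = -1 (d = (⅐)*(-7) = -1)
h = -8/9 (h = 4 - (-⅑*(-4))*(7 + 4) = 4 - 4*11/9 = 4 - 1*44/9 = 4 - 44/9 = -8/9 ≈ -0.88889)
Q(H)*d + h = 0*(-1) - 8/9 = 0 - 8/9 = -8/9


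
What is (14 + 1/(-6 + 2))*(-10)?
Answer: -275/2 ≈ -137.50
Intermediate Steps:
(14 + 1/(-6 + 2))*(-10) = (14 + 1/(-4))*(-10) = (14 - 1/4)*(-10) = (55/4)*(-10) = -275/2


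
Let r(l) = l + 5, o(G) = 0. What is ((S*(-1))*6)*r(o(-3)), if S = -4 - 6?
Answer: 300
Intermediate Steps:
S = -10 (S = -4 - 1*6 = -4 - 6 = -10)
r(l) = 5 + l
((S*(-1))*6)*r(o(-3)) = (-10*(-1)*6)*(5 + 0) = (10*6)*5 = 60*5 = 300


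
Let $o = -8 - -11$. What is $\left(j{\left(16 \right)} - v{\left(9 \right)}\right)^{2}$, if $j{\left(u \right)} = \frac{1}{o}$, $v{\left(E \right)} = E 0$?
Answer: $\frac{1}{9} \approx 0.11111$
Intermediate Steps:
$o = 3$ ($o = -8 + 11 = 3$)
$v{\left(E \right)} = 0$
$j{\left(u \right)} = \frac{1}{3}$
$\left(j{\left(16 \right)} - v{\left(9 \right)}\right)^{2} = \left(\frac{1}{3} - 0\right)^{2} = \left(\frac{1}{3} + 0\right)^{2} = \left(\frac{1}{3}\right)^{2} = \frac{1}{9}$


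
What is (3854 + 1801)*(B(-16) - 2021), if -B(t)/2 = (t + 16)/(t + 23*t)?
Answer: -11428755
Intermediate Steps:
B(t) = -(16 + t)/(12*t) (B(t) = -2*(t + 16)/(t + 23*t) = -2*(16 + t)/(24*t) = -2*(16 + t)*1/(24*t) = -(16 + t)/(12*t))
(3854 + 1801)*(B(-16) - 2021) = (3854 + 1801)*((1/12)*(-16 - 1*(-16))/(-16) - 2021) = 5655*((1/12)*(-1/16)*(-16 + 16) - 2021) = 5655*((1/12)*(-1/16)*0 - 2021) = 5655*(0 - 2021) = 5655*(-2021) = -11428755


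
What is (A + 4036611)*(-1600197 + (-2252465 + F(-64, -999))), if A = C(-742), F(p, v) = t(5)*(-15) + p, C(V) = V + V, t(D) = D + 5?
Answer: -15546843975252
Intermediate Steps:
t(D) = 5 + D
C(V) = 2*V
F(p, v) = -150 + p (F(p, v) = (5 + 5)*(-15) + p = 10*(-15) + p = -150 + p)
A = -1484 (A = 2*(-742) = -1484)
(A + 4036611)*(-1600197 + (-2252465 + F(-64, -999))) = (-1484 + 4036611)*(-1600197 + (-2252465 + (-150 - 64))) = 4035127*(-1600197 + (-2252465 - 214)) = 4035127*(-1600197 - 2252679) = 4035127*(-3852876) = -15546843975252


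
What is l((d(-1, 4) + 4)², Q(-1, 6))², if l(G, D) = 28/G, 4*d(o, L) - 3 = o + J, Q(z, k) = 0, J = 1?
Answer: 200704/130321 ≈ 1.5401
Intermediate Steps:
d(o, L) = 1 + o/4 (d(o, L) = ¾ + (o + 1)/4 = ¾ + (1 + o)/4 = ¾ + (¼ + o/4) = 1 + o/4)
l((d(-1, 4) + 4)², Q(-1, 6))² = (28/(((1 + (¼)*(-1)) + 4)²))² = (28/(((1 - ¼) + 4)²))² = (28/((¾ + 4)²))² = (28/((19/4)²))² = (28/(361/16))² = (28*(16/361))² = (448/361)² = 200704/130321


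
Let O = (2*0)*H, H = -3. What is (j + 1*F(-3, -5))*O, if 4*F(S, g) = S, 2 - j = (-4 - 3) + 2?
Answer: 0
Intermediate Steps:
j = 7 (j = 2 - ((-4 - 3) + 2) = 2 - (-7 + 2) = 2 - 1*(-5) = 2 + 5 = 7)
F(S, g) = S/4
O = 0 (O = (2*0)*(-3) = 0*(-3) = 0)
(j + 1*F(-3, -5))*O = (7 + 1*((1/4)*(-3)))*0 = (7 + 1*(-3/4))*0 = (7 - 3/4)*0 = (25/4)*0 = 0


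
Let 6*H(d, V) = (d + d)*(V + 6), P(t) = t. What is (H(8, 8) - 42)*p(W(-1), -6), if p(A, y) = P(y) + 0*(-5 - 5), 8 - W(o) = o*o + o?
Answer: 28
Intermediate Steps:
H(d, V) = d*(6 + V)/3 (H(d, V) = ((d + d)*(V + 6))/6 = ((2*d)*(6 + V))/6 = (2*d*(6 + V))/6 = d*(6 + V)/3)
W(o) = 8 - o - o² (W(o) = 8 - (o*o + o) = 8 - (o² + o) = 8 - (o + o²) = 8 + (-o - o²) = 8 - o - o²)
p(A, y) = y (p(A, y) = y + 0*(-5 - 5) = y + 0*(-10) = y + 0 = y)
(H(8, 8) - 42)*p(W(-1), -6) = ((⅓)*8*(6 + 8) - 42)*(-6) = ((⅓)*8*14 - 42)*(-6) = (112/3 - 42)*(-6) = -14/3*(-6) = 28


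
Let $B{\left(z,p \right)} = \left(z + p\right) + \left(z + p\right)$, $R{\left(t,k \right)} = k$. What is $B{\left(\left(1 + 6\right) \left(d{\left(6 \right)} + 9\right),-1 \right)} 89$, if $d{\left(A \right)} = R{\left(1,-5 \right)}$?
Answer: $4806$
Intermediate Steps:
$d{\left(A \right)} = -5$
$B{\left(z,p \right)} = 2 p + 2 z$ ($B{\left(z,p \right)} = \left(p + z\right) + \left(p + z\right) = 2 p + 2 z$)
$B{\left(\left(1 + 6\right) \left(d{\left(6 \right)} + 9\right),-1 \right)} 89 = \left(2 \left(-1\right) + 2 \left(1 + 6\right) \left(-5 + 9\right)\right) 89 = \left(-2 + 2 \cdot 7 \cdot 4\right) 89 = \left(-2 + 2 \cdot 28\right) 89 = \left(-2 + 56\right) 89 = 54 \cdot 89 = 4806$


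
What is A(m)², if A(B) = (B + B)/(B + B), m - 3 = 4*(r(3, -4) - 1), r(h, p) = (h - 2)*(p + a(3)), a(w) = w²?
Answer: 1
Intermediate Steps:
r(h, p) = (-2 + h)*(9 + p) (r(h, p) = (h - 2)*(p + 3²) = (-2 + h)*(p + 9) = (-2 + h)*(9 + p))
m = 19 (m = 3 + 4*((-18 - 2*(-4) + 9*3 + 3*(-4)) - 1) = 3 + 4*((-18 + 8 + 27 - 12) - 1) = 3 + 4*(5 - 1) = 3 + 4*4 = 3 + 16 = 19)
A(B) = 1 (A(B) = (2*B)/((2*B)) = (2*B)*(1/(2*B)) = 1)
A(m)² = 1² = 1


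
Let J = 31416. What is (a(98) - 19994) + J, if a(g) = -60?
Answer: 11362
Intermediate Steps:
(a(98) - 19994) + J = (-60 - 19994) + 31416 = -20054 + 31416 = 11362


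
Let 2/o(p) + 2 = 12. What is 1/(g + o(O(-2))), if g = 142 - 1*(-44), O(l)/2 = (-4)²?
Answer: 5/931 ≈ 0.0053706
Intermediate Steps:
O(l) = 32 (O(l) = 2*(-4)² = 2*16 = 32)
o(p) = ⅕ (o(p) = 2/(-2 + 12) = 2/10 = 2*(⅒) = ⅕)
g = 186 (g = 142 + 44 = 186)
1/(g + o(O(-2))) = 1/(186 + ⅕) = 1/(931/5) = 5/931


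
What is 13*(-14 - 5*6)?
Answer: -572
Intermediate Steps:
13*(-14 - 5*6) = 13*(-14 - 30) = 13*(-44) = -572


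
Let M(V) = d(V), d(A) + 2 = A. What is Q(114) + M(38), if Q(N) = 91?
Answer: 127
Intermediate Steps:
d(A) = -2 + A
M(V) = -2 + V
Q(114) + M(38) = 91 + (-2 + 38) = 91 + 36 = 127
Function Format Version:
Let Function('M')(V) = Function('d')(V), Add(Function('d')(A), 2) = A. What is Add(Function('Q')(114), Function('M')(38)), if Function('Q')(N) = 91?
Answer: 127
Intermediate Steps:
Function('d')(A) = Add(-2, A)
Function('M')(V) = Add(-2, V)
Add(Function('Q')(114), Function('M')(38)) = Add(91, Add(-2, 38)) = Add(91, 36) = 127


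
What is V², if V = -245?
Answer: 60025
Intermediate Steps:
V² = (-245)² = 60025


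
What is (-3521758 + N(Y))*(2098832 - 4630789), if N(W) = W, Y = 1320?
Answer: 8913597637166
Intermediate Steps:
(-3521758 + N(Y))*(2098832 - 4630789) = (-3521758 + 1320)*(2098832 - 4630789) = -3520438*(-2531957) = 8913597637166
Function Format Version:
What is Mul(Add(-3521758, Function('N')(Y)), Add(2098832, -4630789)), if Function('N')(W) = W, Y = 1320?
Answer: 8913597637166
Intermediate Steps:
Mul(Add(-3521758, Function('N')(Y)), Add(2098832, -4630789)) = Mul(Add(-3521758, 1320), Add(2098832, -4630789)) = Mul(-3520438, -2531957) = 8913597637166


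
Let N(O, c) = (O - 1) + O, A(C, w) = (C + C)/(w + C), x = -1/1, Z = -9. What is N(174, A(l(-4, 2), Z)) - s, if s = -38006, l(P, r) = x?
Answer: 38353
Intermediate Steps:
x = -1 (x = -1*1 = -1)
l(P, r) = -1
A(C, w) = 2*C/(C + w) (A(C, w) = (2*C)/(C + w) = 2*C/(C + w))
N(O, c) = -1 + 2*O (N(O, c) = (-1 + O) + O = -1 + 2*O)
N(174, A(l(-4, 2), Z)) - s = (-1 + 2*174) - 1*(-38006) = (-1 + 348) + 38006 = 347 + 38006 = 38353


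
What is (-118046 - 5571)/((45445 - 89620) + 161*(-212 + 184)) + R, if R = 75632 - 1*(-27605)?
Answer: 5026010488/48683 ≈ 1.0324e+5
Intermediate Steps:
R = 103237 (R = 75632 + 27605 = 103237)
(-118046 - 5571)/((45445 - 89620) + 161*(-212 + 184)) + R = (-118046 - 5571)/((45445 - 89620) + 161*(-212 + 184)) + 103237 = -123617/(-44175 + 161*(-28)) + 103237 = -123617/(-44175 - 4508) + 103237 = -123617/(-48683) + 103237 = -123617*(-1/48683) + 103237 = 123617/48683 + 103237 = 5026010488/48683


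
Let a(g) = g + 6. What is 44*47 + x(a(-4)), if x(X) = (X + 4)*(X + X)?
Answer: 2092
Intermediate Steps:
a(g) = 6 + g
x(X) = 2*X*(4 + X) (x(X) = (4 + X)*(2*X) = 2*X*(4 + X))
44*47 + x(a(-4)) = 44*47 + 2*(6 - 4)*(4 + (6 - 4)) = 2068 + 2*2*(4 + 2) = 2068 + 2*2*6 = 2068 + 24 = 2092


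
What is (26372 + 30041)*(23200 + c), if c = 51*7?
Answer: 1328921041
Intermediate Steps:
c = 357
(26372 + 30041)*(23200 + c) = (26372 + 30041)*(23200 + 357) = 56413*23557 = 1328921041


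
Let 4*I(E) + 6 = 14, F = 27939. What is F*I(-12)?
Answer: 55878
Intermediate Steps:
I(E) = 2 (I(E) = -3/2 + (¼)*14 = -3/2 + 7/2 = 2)
F*I(-12) = 27939*2 = 55878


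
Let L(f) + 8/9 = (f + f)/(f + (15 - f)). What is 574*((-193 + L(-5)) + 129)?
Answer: -338660/9 ≈ -37629.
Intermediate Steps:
L(f) = -8/9 + 2*f/15 (L(f) = -8/9 + (f + f)/(f + (15 - f)) = -8/9 + (2*f)/15 = -8/9 + (2*f)*(1/15) = -8/9 + 2*f/15)
574*((-193 + L(-5)) + 129) = 574*((-193 + (-8/9 + (2/15)*(-5))) + 129) = 574*((-193 + (-8/9 - ⅔)) + 129) = 574*((-193 - 14/9) + 129) = 574*(-1751/9 + 129) = 574*(-590/9) = -338660/9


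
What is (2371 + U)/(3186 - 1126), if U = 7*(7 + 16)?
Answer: 633/515 ≈ 1.2291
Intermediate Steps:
U = 161 (U = 7*23 = 161)
(2371 + U)/(3186 - 1126) = (2371 + 161)/(3186 - 1126) = 2532/2060 = 2532*(1/2060) = 633/515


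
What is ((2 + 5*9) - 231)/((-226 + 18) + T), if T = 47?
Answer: 8/7 ≈ 1.1429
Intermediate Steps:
((2 + 5*9) - 231)/((-226 + 18) + T) = ((2 + 5*9) - 231)/((-226 + 18) + 47) = ((2 + 45) - 231)/(-208 + 47) = (47 - 231)/(-161) = -184*(-1/161) = 8/7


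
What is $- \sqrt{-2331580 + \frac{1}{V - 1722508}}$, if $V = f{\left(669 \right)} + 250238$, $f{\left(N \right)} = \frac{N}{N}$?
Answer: $- \frac{7 i \sqrt{103140344277057401}}{1472269} \approx - 1527.0 i$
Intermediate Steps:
$f{\left(N \right)} = 1$
$V = 250239$ ($V = 1 + 250238 = 250239$)
$- \sqrt{-2331580 + \frac{1}{V - 1722508}} = - \sqrt{-2331580 + \frac{1}{250239 - 1722508}} = - \sqrt{-2331580 + \frac{1}{-1472269}} = - \sqrt{-2331580 - \frac{1}{1472269}} = - \sqrt{- \frac{3432712955021}{1472269}} = - \frac{7 i \sqrt{103140344277057401}}{1472269}$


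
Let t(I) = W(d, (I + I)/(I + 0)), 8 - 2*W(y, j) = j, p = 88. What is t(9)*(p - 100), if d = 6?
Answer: -36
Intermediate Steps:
W(y, j) = 4 - j/2
t(I) = 3 (t(I) = 4 - (I + I)/(2*(I + 0)) = 4 - 2*I/(2*I) = 4 - ½*2 = 4 - 1 = 3)
t(9)*(p - 100) = 3*(88 - 100) = 3*(-12) = -36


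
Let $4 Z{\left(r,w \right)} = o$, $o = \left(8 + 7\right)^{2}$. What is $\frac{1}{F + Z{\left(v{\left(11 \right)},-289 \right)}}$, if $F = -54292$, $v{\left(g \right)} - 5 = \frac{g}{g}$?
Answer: $- \frac{4}{216943} \approx -1.8438 \cdot 10^{-5}$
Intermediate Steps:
$o = 225$ ($o = 15^{2} = 225$)
$v{\left(g \right)} = 6$ ($v{\left(g \right)} = 5 + \frac{g}{g} = 5 + 1 = 6$)
$Z{\left(r,w \right)} = \frac{225}{4}$ ($Z{\left(r,w \right)} = \frac{1}{4} \cdot 225 = \frac{225}{4}$)
$\frac{1}{F + Z{\left(v{\left(11 \right)},-289 \right)}} = \frac{1}{-54292 + \frac{225}{4}} = \frac{1}{- \frac{216943}{4}} = - \frac{4}{216943}$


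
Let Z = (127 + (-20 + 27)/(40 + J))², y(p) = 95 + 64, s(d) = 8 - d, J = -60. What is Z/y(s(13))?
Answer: 6416089/63600 ≈ 100.88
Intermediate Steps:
y(p) = 159
Z = 6416089/400 (Z = (127 + (-20 + 27)/(40 - 60))² = (127 + 7/(-20))² = (127 + 7*(-1/20))² = (127 - 7/20)² = (2533/20)² = 6416089/400 ≈ 16040.)
Z/y(s(13)) = (6416089/400)/159 = (6416089/400)*(1/159) = 6416089/63600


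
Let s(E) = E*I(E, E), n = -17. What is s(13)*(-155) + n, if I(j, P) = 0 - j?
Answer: 26178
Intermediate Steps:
I(j, P) = -j
s(E) = -E**2 (s(E) = E*(-E) = -E**2)
s(13)*(-155) + n = -1*13**2*(-155) - 17 = -1*169*(-155) - 17 = -169*(-155) - 17 = 26195 - 17 = 26178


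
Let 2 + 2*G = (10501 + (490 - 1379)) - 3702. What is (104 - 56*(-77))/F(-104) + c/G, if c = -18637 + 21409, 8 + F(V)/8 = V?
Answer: -11787/2954 ≈ -3.9902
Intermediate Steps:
F(V) = -64 + 8*V
c = 2772
G = 2954 (G = -1 + ((10501 + (490 - 1379)) - 3702)/2 = -1 + ((10501 - 889) - 3702)/2 = -1 + (9612 - 3702)/2 = -1 + (½)*5910 = -1 + 2955 = 2954)
(104 - 56*(-77))/F(-104) + c/G = (104 - 56*(-77))/(-64 + 8*(-104)) + 2772/2954 = (104 + 4312)/(-64 - 832) + 2772*(1/2954) = 4416/(-896) + 198/211 = 4416*(-1/896) + 198/211 = -69/14 + 198/211 = -11787/2954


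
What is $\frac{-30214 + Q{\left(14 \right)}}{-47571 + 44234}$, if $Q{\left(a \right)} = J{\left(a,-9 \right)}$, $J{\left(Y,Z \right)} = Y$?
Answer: $\frac{30200}{3337} \approx 9.05$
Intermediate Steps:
$Q{\left(a \right)} = a$
$\frac{-30214 + Q{\left(14 \right)}}{-47571 + 44234} = \frac{-30214 + 14}{-47571 + 44234} = - \frac{30200}{-3337} = \left(-30200\right) \left(- \frac{1}{3337}\right) = \frac{30200}{3337}$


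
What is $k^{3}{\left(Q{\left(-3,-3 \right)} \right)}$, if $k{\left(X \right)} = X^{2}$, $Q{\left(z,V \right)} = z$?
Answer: $729$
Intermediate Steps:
$k^{3}{\left(Q{\left(-3,-3 \right)} \right)} = \left(\left(-3\right)^{2}\right)^{3} = 9^{3} = 729$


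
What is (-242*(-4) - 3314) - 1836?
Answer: -4182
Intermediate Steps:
(-242*(-4) - 3314) - 1836 = (968 - 3314) - 1836 = -2346 - 1836 = -4182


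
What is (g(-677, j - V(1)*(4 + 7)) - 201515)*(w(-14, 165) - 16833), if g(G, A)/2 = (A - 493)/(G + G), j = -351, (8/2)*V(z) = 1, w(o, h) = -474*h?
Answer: 51864892202019/2708 ≈ 1.9152e+10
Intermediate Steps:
V(z) = ¼ (V(z) = (¼)*1 = ¼)
g(G, A) = (-493 + A)/G (g(G, A) = 2*((A - 493)/(G + G)) = 2*((-493 + A)/((2*G))) = 2*((-493 + A)*(1/(2*G))) = 2*((-493 + A)/(2*G)) = (-493 + A)/G)
(g(-677, j - V(1)*(4 + 7)) - 201515)*(w(-14, 165) - 16833) = ((-493 + (-351 - (4 + 7)/4))/(-677) - 201515)*(-474*165 - 16833) = (-(-493 + (-351 - 11/4))/677 - 201515)*(-78210 - 16833) = (-(-493 + (-351 - 1*11/4))/677 - 201515)*(-95043) = (-(-493 + (-351 - 11/4))/677 - 201515)*(-95043) = (-(-493 - 1415/4)/677 - 201515)*(-95043) = (-1/677*(-3387/4) - 201515)*(-95043) = (3387/2708 - 201515)*(-95043) = -545699233/2708*(-95043) = 51864892202019/2708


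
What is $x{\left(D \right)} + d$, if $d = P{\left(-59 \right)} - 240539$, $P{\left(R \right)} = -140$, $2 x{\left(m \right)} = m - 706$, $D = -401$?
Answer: $- \frac{482465}{2} \approx -2.4123 \cdot 10^{5}$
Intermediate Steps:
$x{\left(m \right)} = -353 + \frac{m}{2}$ ($x{\left(m \right)} = \frac{m - 706}{2} = \frac{-706 + m}{2} = -353 + \frac{m}{2}$)
$d = -240679$ ($d = -140 - 240539 = -240679$)
$x{\left(D \right)} + d = \left(-353 + \frac{1}{2} \left(-401\right)\right) - 240679 = \left(-353 - \frac{401}{2}\right) - 240679 = - \frac{1107}{2} - 240679 = - \frac{482465}{2}$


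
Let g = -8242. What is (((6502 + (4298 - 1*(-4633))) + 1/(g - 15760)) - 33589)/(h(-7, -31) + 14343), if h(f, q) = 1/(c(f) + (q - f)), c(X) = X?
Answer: -13509189703/10672057264 ≈ -1.2658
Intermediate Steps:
h(f, q) = 1/q (h(f, q) = 1/(f + (q - f)) = 1/q)
(((6502 + (4298 - 1*(-4633))) + 1/(g - 15760)) - 33589)/(h(-7, -31) + 14343) = (((6502 + (4298 - 1*(-4633))) + 1/(-8242 - 15760)) - 33589)/(1/(-31) + 14343) = (((6502 + (4298 + 4633)) + 1/(-24002)) - 33589)/(-1/31 + 14343) = (((6502 + 8931) - 1/24002) - 33589)/(444632/31) = ((15433 - 1/24002) - 33589)*(31/444632) = (370422865/24002 - 33589)*(31/444632) = -435780313/24002*31/444632 = -13509189703/10672057264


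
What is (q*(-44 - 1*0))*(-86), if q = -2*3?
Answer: -22704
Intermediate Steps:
q = -6
(q*(-44 - 1*0))*(-86) = -6*(-44 - 1*0)*(-86) = -6*(-44 + 0)*(-86) = -6*(-44)*(-86) = 264*(-86) = -22704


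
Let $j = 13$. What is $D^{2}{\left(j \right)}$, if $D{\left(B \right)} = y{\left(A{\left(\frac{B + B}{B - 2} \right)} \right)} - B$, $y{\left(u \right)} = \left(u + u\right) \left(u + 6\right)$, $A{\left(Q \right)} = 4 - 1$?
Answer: $1681$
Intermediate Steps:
$A{\left(Q \right)} = 3$
$y{\left(u \right)} = 2 u \left(6 + u\right)$
$D{\left(B \right)} = 54 - B$ ($D{\left(B \right)} = 2 \cdot 3 \left(6 + 3\right) - B = 2 \cdot 3 \cdot 9 - B = 54 - B$)
$D^{2}{\left(j \right)} = \left(54 - 13\right)^{2} = 41^{2} = 1681$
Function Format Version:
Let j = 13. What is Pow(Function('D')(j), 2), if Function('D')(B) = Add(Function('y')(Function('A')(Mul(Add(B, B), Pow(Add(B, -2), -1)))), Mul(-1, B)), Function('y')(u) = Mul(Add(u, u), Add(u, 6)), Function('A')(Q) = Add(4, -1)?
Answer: 1681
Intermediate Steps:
Function('A')(Q) = 3
Function('y')(u) = Mul(2, u, Add(6, u)) (Function('y')(u) = Mul(Mul(2, u), Add(6, u)) = Mul(2, u, Add(6, u)))
Function('D')(B) = Add(54, Mul(-1, B)) (Function('D')(B) = Add(Mul(2, 3, Add(6, 3)), Mul(-1, B)) = Add(Mul(2, 3, 9), Mul(-1, B)) = Add(54, Mul(-1, B)))
Pow(Function('D')(j), 2) = Pow(Add(54, Mul(-1, 13)), 2) = Pow(Add(54, -13), 2) = Pow(41, 2) = 1681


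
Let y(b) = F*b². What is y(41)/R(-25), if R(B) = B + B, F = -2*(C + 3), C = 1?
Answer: 6724/25 ≈ 268.96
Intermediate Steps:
F = -8 (F = -2*(1 + 3) = -2*4 = -8)
R(B) = 2*B
y(b) = -8*b²
y(41)/R(-25) = (-8*41²)/((2*(-25))) = -8*1681/(-50) = -13448*(-1/50) = 6724/25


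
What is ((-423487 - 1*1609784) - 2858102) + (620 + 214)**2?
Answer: -4195817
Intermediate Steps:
((-423487 - 1*1609784) - 2858102) + (620 + 214)**2 = ((-423487 - 1609784) - 2858102) + 834**2 = (-2033271 - 2858102) + 695556 = -4891373 + 695556 = -4195817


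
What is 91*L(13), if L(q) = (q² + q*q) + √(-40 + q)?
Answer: 30758 + 273*I*√3 ≈ 30758.0 + 472.85*I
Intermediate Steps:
L(q) = √(-40 + q) + 2*q² (L(q) = (q² + q²) + √(-40 + q) = 2*q² + √(-40 + q) = √(-40 + q) + 2*q²)
91*L(13) = 91*(√(-40 + 13) + 2*13²) = 91*(√(-27) + 2*169) = 91*(3*I*√3 + 338) = 91*(338 + 3*I*√3) = 30758 + 273*I*√3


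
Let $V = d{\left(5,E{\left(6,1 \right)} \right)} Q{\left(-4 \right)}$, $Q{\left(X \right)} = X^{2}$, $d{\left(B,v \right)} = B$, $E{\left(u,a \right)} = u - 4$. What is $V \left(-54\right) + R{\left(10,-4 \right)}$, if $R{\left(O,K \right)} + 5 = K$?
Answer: $-4329$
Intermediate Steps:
$R{\left(O,K \right)} = -5 + K$
$E{\left(u,a \right)} = -4 + u$ ($E{\left(u,a \right)} = u - 4 = -4 + u$)
$V = 80$ ($V = 5 \left(-4\right)^{2} = 5 \cdot 16 = 80$)
$V \left(-54\right) + R{\left(10,-4 \right)} = 80 \left(-54\right) - 9 = -4320 - 9 = -4329$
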